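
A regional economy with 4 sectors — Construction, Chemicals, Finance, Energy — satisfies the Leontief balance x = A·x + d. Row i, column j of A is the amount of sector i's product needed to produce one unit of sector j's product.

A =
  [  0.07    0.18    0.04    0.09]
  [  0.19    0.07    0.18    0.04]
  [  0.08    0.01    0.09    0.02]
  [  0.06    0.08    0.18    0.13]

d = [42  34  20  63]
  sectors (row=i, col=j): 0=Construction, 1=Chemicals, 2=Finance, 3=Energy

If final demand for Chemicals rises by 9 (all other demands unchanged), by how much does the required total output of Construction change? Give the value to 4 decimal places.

2.1032

Form M = I − A:
  [  0.93   -0.18   -0.04   -0.09]
  [ -0.19    0.93   -0.18   -0.04]
  [ -0.08   -0.01    0.91   -0.02]
  [ -0.06   -0.08   -0.18    0.87]
Leontief inverse L = M⁻¹:
  [  1.1420    0.2337    0.1225    0.1317]
  [  0.2592    1.1354    0.2528    0.0848]
  [  0.1060    0.0358    1.1182    0.0383]
  [  0.1245    0.1279    0.2630    1.1742]
Total output x = L · d:
  x_0 = 1.1420·42 + 0.2337·34 + 0.1225·20 + 0.1317·63 = 66.6579
  x_1 = 0.2592·42 + 1.1354·34 + 0.2528·20 + 0.0848·63 = 59.8907
  x_2 = 0.1060·42 + 0.0358·34 + 1.1182·20 + 0.0383·63 = 30.4482
  x_3 = 0.1245·42 + 0.1279·34 + 0.2630·20 + 1.1742·63 = 88.8177
Δx_0 = L[0,1] · Δd_1 = 0.2337 · 9 = 2.1032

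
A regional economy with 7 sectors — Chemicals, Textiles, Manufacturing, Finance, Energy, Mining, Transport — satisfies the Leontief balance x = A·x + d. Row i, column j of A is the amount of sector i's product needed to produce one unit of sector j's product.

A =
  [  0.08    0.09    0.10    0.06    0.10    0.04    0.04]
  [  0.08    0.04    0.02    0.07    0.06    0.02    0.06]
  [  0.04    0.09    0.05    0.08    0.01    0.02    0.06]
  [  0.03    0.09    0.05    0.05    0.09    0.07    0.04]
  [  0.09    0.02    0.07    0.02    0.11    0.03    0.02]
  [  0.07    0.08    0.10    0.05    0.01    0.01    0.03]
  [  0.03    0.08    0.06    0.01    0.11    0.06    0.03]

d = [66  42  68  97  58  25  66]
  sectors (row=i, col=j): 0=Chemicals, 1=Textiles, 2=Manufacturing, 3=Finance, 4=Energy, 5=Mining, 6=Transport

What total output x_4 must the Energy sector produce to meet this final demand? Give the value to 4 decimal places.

Form M = I − A:
  [  0.92   -0.09   -0.10   -0.06   -0.10   -0.04   -0.04]
  [ -0.08    0.96   -0.02   -0.07   -0.06   -0.02   -0.06]
  [ -0.04   -0.09    0.95   -0.08   -0.01   -0.02   -0.06]
  [ -0.03   -0.09   -0.05    0.95   -0.09   -0.07   -0.04]
  [ -0.09   -0.02   -0.07   -0.02    0.89   -0.03   -0.02]
  [ -0.07   -0.08   -0.10   -0.05   -0.01    0.99   -0.03]
  [ -0.03   -0.08   -0.06   -0.01   -0.11   -0.06    0.97]
Leontief inverse L = M⁻¹:
  [  1.1327    0.1452    0.1513    0.1027    0.1592    0.0684    0.0747]
  [  0.1160    1.0797    0.0577    0.0971    0.1070    0.0428    0.0827]
  [  0.0729    0.1302    1.0824    0.1095    0.0512    0.0419    0.0849]
  [  0.0735    0.1332    0.0916    1.0833    0.1372    0.0923    0.0673]
  [  0.1296    0.0589    0.1105    0.0492    1.1542    0.0497    0.0432]
  [  0.1040    0.1215    0.1334    0.0826    0.0483    1.0302    0.0563]
  [  0.0710    0.1172    0.0981    0.0398    0.1522    0.0785    1.0544]
Total output x = L · d:
  x_0 = 1.1327·66 + 0.1452·42 + 0.1513·68 + 0.1027·97 + 0.1592·58 + 0.0684·25 + 0.0747·66 = 116.9848
  x_1 = 0.1160·66 + 1.0797·42 + 0.0577·68 + 0.0971·97 + 0.1070·58 + 0.0428·25 + 0.0827·66 = 79.0757
  x_2 = 0.0729·66 + 0.1302·42 + 1.0824·68 + 0.1095·97 + 0.0512·58 + 0.0419·25 + 0.0849·66 = 104.1204
  x_3 = 0.0735·66 + 0.1332·42 + 0.0916·68 + 1.0833·97 + 0.1372·58 + 0.0923·25 + 0.0673·66 = 136.4610
  x_4 = 0.1296·66 + 0.0589·42 + 0.1105·68 + 0.0492·97 + 1.1542·58 + 0.0497·25 + 0.0432·66 = 94.3572
  x_5 = 0.1040·66 + 0.1215·42 + 0.1334·68 + 0.0826·97 + 0.0483·58 + 1.0302·25 + 0.0563·66 = 61.3225
  x_6 = 0.0710·66 + 0.1172·42 + 0.0981·68 + 0.0398·97 + 0.1522·58 + 0.0785·25 + 1.0544·66 = 100.5217

94.3572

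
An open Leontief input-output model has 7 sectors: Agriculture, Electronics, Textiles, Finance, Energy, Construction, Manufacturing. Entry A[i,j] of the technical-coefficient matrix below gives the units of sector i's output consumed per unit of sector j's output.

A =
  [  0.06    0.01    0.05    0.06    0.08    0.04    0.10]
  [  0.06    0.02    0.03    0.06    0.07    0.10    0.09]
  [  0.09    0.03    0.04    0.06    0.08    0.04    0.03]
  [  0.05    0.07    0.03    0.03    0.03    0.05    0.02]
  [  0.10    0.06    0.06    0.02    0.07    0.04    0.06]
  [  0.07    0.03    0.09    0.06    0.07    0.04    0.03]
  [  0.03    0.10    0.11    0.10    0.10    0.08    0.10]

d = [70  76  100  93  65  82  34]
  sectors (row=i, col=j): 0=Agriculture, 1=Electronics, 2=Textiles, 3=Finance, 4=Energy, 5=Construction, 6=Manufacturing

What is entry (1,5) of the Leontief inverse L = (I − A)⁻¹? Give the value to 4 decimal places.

Form M = I − A:
  [  0.94   -0.01   -0.05   -0.06   -0.08   -0.04   -0.10]
  [ -0.06    0.98   -0.03   -0.06   -0.07   -0.10   -0.09]
  [ -0.09   -0.03    0.96   -0.06   -0.08   -0.04   -0.03]
  [ -0.05   -0.07   -0.03    0.97   -0.03   -0.05   -0.02]
  [ -0.10   -0.06   -0.06   -0.02    0.93   -0.04   -0.06]
  [ -0.07   -0.03   -0.09   -0.06   -0.07    0.96   -0.03]
  [ -0.03   -0.10   -0.11   -0.10   -0.10   -0.08    0.90]
Leontief inverse L = M⁻¹:
  [  1.1054    0.0464    0.0941    0.0994    0.1312    0.0775    0.1441]
  [  0.1083    1.0569    0.0782    0.1021    0.1240    0.1396    0.1355]
  [  0.1324    0.0577    1.0757    0.0924    0.1241    0.0721    0.0691]
  [  0.0815    0.0894    0.0570    1.0563    0.0639    0.0769    0.0502]
  [  0.1476    0.0911    0.1023    0.0602    1.1231    0.0788    0.1078]
  [  0.1154    0.0588    0.1266    0.0945    0.1164    1.0734    0.0686]
  [  0.1008    0.1513    0.1723    0.1584    0.1756    0.1396    1.1631]
Total output x = L · d:
  x_0 = 1.1054·70 + 0.0464·76 + 0.0941·100 + 0.0994·93 + 0.1312·65 + 0.0775·82 + 0.1441·34 = 119.3428
  x_1 = 0.1083·70 + 1.0569·76 + 0.0782·100 + 0.1021·93 + 0.1240·65 + 0.1396·82 + 0.1355·34 = 129.3360
  x_2 = 0.1324·70 + 0.0577·76 + 1.0757·100 + 0.0924·93 + 0.1241·65 + 0.0721·82 + 0.0691·34 = 146.1442
  x_3 = 0.0815·70 + 0.0894·76 + 0.0570·100 + 1.0563·93 + 0.0639·65 + 0.0769·82 + 0.0502·34 = 128.6032
  x_4 = 0.1476·70 + 0.0911·76 + 0.1023·100 + 0.0602·93 + 1.1231·65 + 0.0788·82 + 0.1078·34 = 116.2217
  x_5 = 0.1154·70 + 0.0588·76 + 0.1266·100 + 0.0945·93 + 0.1164·65 + 1.0734·82 + 0.0686·34 = 131.9023
  x_6 = 0.1008·70 + 0.1513·76 + 0.1723·100 + 0.1584·93 + 0.1756·65 + 0.1396·82 + 1.1631·34 = 112.9160

L[1,5] = 0.1396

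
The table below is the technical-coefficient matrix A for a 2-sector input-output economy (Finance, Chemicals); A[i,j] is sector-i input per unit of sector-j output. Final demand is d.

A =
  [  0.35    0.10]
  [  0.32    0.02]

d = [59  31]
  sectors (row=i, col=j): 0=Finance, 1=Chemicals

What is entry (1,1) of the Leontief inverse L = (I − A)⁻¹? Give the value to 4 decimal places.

L[1,1] = 1.0744

Form M = I − A:
  [  0.65   -0.10]
  [ -0.32    0.98]
Leontief inverse L = M⁻¹:
  [  1.6198    0.1653]
  [  0.5289    1.0744]
Total output x = L · d:
  x_0 = 1.6198·59 + 0.1653·31 = 100.6942
  x_1 = 0.5289·59 + 1.0744·31 = 64.5124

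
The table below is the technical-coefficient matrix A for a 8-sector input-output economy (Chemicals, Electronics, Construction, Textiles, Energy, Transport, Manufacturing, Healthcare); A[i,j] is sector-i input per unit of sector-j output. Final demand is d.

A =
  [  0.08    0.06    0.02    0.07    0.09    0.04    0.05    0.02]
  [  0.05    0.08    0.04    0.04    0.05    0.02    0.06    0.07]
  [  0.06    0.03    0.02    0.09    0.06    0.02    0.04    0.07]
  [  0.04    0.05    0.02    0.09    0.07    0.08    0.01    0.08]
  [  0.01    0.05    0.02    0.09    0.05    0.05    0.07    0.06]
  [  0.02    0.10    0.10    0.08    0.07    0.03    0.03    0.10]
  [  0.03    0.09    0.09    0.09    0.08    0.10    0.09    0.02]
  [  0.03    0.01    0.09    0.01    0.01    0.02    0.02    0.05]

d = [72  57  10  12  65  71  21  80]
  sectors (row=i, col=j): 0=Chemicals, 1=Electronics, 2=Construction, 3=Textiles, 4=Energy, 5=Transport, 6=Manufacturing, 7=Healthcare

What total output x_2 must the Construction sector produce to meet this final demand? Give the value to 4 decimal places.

42.3791

Form M = I − A:
  [  0.92   -0.06   -0.02   -0.07   -0.09   -0.04   -0.05   -0.02]
  [ -0.05    0.92   -0.04   -0.04   -0.05   -0.02   -0.06   -0.07]
  [ -0.06   -0.03    0.98   -0.09   -0.06   -0.02   -0.04   -0.07]
  [ -0.04   -0.05   -0.02    0.91   -0.07   -0.08   -0.01   -0.08]
  [ -0.01   -0.05   -0.02   -0.09    0.95   -0.05   -0.07   -0.06]
  [ -0.02   -0.10   -0.10   -0.08   -0.07    0.97   -0.03   -0.10]
  [ -0.03   -0.09   -0.09   -0.09   -0.08   -0.10    0.91   -0.02]
  [ -0.03   -0.01   -0.09   -0.01   -0.01   -0.02   -0.02    0.95]
Leontief inverse L = M⁻¹:
  [  1.1097    0.1058    0.0539    0.1248    0.1369    0.0766    0.0862    0.0642]
  [  0.0783    1.1201    0.0749    0.0866    0.0903    0.0516    0.0935    0.1101]
  [  0.0861    0.0662    1.0513    0.1358    0.0988    0.0522    0.0685    0.1088]
  [  0.0675    0.0918    0.0576    1.1401    0.1119    0.1124    0.0400    0.1282]
  [  0.0350    0.0911    0.0569    0.1387    1.0904    0.0847    0.1009    0.1032]
  [  0.0550    0.1465    0.1417    0.1386    0.1181    1.0669    0.0681    0.1553]
  [  0.0697    0.1547    0.1418    0.1671    0.1438    0.1494    1.1389    0.0862]
  [  0.0477    0.0297    0.1093    0.0376    0.0328    0.0356    0.0371    1.0736]
Total output x = L · d:
  x_0 = 1.1097·72 + 0.1058·57 + 0.0539·10 + 0.1248·12 + 0.1369·65 + 0.0766·71 + 0.0862·21 + 0.0642·80 = 109.2470
  x_1 = 0.0783·72 + 1.1201·57 + 0.0749·10 + 0.0866·12 + 0.0903·65 + 0.0516·71 + 0.0935·21 + 0.1101·80 = 91.5659
  x_2 = 0.0861·72 + 0.0662·57 + 1.0513·10 + 0.1358·12 + 0.0988·65 + 0.0522·71 + 0.0685·21 + 0.1088·80 = 42.3791
  x_3 = 0.0675·72 + 0.0918·57 + 0.0576·10 + 1.1401·12 + 0.1119·65 + 0.1124·71 + 0.0400·21 + 0.1282·80 = 50.6967
  x_4 = 0.0350·72 + 0.0911·57 + 0.0569·10 + 0.1387·12 + 1.0904·65 + 0.0847·71 + 0.1009·21 + 0.1032·80 = 97.2163
  x_5 = 0.0550·72 + 0.1465·57 + 0.1417·10 + 0.1386·12 + 0.1181·65 + 1.0669·71 + 0.0681·21 + 0.1553·80 = 112.6607
  x_6 = 0.0697·72 + 0.1547·57 + 0.1418·10 + 0.1671·12 + 0.1438·65 + 0.1494·71 + 1.1389·21 + 0.0862·80 = 68.0204
  x_7 = 0.0477·72 + 0.0297·57 + 0.1093·10 + 0.0376·12 + 0.0328·65 + 0.0356·71 + 0.0371·21 + 1.0736·80 = 97.9999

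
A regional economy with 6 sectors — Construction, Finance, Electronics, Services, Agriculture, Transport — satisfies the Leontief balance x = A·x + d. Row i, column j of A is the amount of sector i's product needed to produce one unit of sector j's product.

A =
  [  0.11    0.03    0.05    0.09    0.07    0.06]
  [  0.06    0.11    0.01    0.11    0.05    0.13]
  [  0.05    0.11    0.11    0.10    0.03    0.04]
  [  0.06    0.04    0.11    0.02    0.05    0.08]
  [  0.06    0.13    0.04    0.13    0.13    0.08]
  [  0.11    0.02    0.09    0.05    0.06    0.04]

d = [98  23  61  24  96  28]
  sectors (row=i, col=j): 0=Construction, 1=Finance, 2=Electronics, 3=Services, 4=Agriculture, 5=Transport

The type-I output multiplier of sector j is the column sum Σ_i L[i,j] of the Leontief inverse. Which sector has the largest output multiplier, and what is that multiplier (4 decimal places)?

Form M = I − A:
  [  0.89   -0.03   -0.05   -0.09   -0.07   -0.06]
  [ -0.06    0.89   -0.01   -0.11   -0.05   -0.13]
  [ -0.05   -0.11    0.89   -0.10   -0.03   -0.04]
  [ -0.06   -0.04   -0.11    0.98   -0.05   -0.08]
  [ -0.06   -0.13   -0.04   -0.13    0.87   -0.08]
  [ -0.11   -0.02   -0.09   -0.05   -0.06    0.96]
Leontief inverse L = M⁻¹:
  [  1.1660    0.0781    0.1010    0.1474    0.1178    0.1098]
  [  0.1241    1.1628    0.0652    0.1718    0.1021    0.1908]
  [  0.1047    0.1678    1.1646    0.1621    0.0743    0.0975]
  [  0.1081    0.0870    0.1562    1.0741    0.0892    0.1220]
  [  0.1346    0.2059    0.1062    0.2134    1.1989    0.1584]
  [  0.1601    0.0663    0.1369    0.1049    0.1022    1.0836]
Total output x = L · d:
  x_0 = 1.1660·98 + 0.0781·23 + 0.1010·61 + 0.1474·24 + 0.1178·96 + 0.1098·28 = 140.1436
  x_1 = 0.1241·98 + 1.1628·23 + 0.0652·61 + 0.1718·24 + 0.1021·96 + 0.1908·28 = 62.1437
  x_2 = 0.1047·98 + 0.1678·23 + 1.1646·61 + 0.1621·24 + 0.0743·96 + 0.0975·28 = 98.9129
  x_3 = 0.1081·98 + 0.0870·23 + 0.1562·61 + 1.0741·24 + 0.0892·96 + 0.1220·28 = 59.8840
  x_4 = 0.1346·98 + 0.2059·23 + 0.1062·61 + 0.2134·24 + 1.1989·96 + 0.1584·28 = 149.0655
  x_5 = 0.1601·98 + 0.0663·23 + 0.1369·61 + 0.1049·24 + 0.1022·96 + 1.0836·28 = 68.2281
Output multipliers (column sums of L):
  Construction: 1.7976
  Finance: 1.7679
  Electronics: 1.7299
  Services: 1.8738
  Agriculture: 1.6845
  Transport: 1.7620

Services (1.8738)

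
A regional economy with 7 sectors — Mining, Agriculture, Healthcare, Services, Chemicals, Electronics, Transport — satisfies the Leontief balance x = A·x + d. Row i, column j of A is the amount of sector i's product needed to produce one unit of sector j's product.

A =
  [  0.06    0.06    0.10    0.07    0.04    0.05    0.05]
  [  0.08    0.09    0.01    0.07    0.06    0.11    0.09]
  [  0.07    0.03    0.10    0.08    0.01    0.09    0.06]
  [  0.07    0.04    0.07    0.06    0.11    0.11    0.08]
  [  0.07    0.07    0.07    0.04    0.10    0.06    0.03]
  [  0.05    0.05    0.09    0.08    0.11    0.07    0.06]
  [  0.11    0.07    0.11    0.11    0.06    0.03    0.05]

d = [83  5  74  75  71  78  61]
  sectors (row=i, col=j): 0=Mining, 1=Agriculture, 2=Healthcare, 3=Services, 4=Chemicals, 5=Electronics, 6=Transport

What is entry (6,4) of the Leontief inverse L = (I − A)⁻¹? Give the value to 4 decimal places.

Form M = I − A:
  [  0.94   -0.06   -0.10   -0.07   -0.04   -0.05   -0.05]
  [ -0.08    0.91   -0.01   -0.07   -0.06   -0.11   -0.09]
  [ -0.07   -0.03    0.90   -0.08   -0.01   -0.09   -0.06]
  [ -0.07   -0.04   -0.07    0.94   -0.11   -0.11   -0.08]
  [ -0.07   -0.07   -0.07   -0.04    0.90   -0.06   -0.03]
  [ -0.05   -0.05   -0.09   -0.08   -0.11    0.93   -0.06]
  [ -0.11   -0.07   -0.11   -0.11   -0.06   -0.03    0.95]
Leontief inverse L = M⁻¹:
  [  1.1200    0.1065    0.1670    0.1311    0.0954    0.1139    0.1008]
  [  0.1525    1.1501    0.0880    0.1434    0.1344    0.1832    0.1504]
  [  0.1309    0.0760    1.1722    0.1443    0.0679    0.1545    0.1122]
  [  0.1447    0.0998    0.1556    1.1354    0.1856    0.1854    0.1401]
  [  0.1298    0.1194    0.1356    0.0992    1.1588    0.1233    0.0794]
  [  0.1208    0.1059    0.1691    0.1501    0.1803    1.1438    0.1176]
  [  0.1849    0.1283    0.1935    0.1849    0.1292    0.1100    1.1133]
Total output x = L · d:
  x_0 = 1.1200·83 + 0.1065·5 + 0.1670·74 + 0.1311·75 + 0.0954·71 + 0.1139·78 + 0.1008·61 = 137.4896
  x_1 = 0.1525·83 + 1.1501·5 + 0.0880·74 + 0.1434·75 + 0.1344·71 + 0.1832·78 + 0.1504·61 = 68.6885
  x_2 = 0.1309·83 + 0.0760·5 + 1.1722·74 + 0.1443·75 + 0.0679·71 + 0.1545·78 + 0.1122·61 = 132.5287
  x_3 = 0.1447·83 + 0.0998·5 + 0.1556·74 + 1.1354·75 + 0.1856·71 + 0.1854·78 + 0.1401·61 = 145.3584
  x_4 = 0.1298·83 + 0.1194·5 + 0.1356·74 + 0.0992·75 + 1.1588·71 + 0.1233·78 + 0.0794·61 = 125.5886
  x_5 = 0.1208·83 + 0.1059·5 + 0.1691·74 + 0.1501·75 + 0.1803·71 + 1.1438·78 + 0.1176·61 = 143.5159
  x_6 = 0.1849·83 + 0.1283·5 + 0.1935·74 + 0.1849·75 + 0.1292·71 + 0.1100·78 + 1.1133·61 = 129.8320

L[6,4] = 0.1292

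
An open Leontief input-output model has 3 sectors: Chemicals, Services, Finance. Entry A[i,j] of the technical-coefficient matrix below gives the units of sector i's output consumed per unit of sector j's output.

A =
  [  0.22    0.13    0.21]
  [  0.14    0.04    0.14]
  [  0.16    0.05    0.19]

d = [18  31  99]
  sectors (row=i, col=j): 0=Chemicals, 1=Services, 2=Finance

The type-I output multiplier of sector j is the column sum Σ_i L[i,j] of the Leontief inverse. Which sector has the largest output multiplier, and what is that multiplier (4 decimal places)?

Form M = I − A:
  [  0.78   -0.13   -0.21]
  [ -0.14    0.96   -0.14]
  [ -0.16   -0.05    0.81]
Leontief inverse L = M⁻¹:
  [  1.4019    0.2107    0.3999]
  [  0.2470    1.0883    0.2521]
  [  0.2922    0.1088    1.3291]
Total output x = L · d:
  x_0 = 1.4019·18 + 0.2107·31 + 0.3999·99 = 71.3510
  x_1 = 0.2470·18 + 1.0883·31 + 0.2521·99 = 63.1449
  x_2 = 0.2922·18 + 0.1088·31 + 1.3291·99 = 140.2141
Output multipliers (column sums of L):
  Chemicals: 1.9411
  Services: 1.4077
  Finance: 1.9811

Finance (1.9811)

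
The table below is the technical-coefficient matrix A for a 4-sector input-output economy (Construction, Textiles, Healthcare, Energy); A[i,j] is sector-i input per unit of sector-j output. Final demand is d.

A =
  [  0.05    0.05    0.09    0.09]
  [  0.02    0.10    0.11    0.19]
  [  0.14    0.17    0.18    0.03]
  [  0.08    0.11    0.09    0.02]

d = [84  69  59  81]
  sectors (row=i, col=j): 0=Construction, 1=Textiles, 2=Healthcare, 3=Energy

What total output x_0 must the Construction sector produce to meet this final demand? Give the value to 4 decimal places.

117.1619

Form M = I − A:
  [  0.95   -0.05   -0.09   -0.09]
  [ -0.02    0.90   -0.11   -0.19]
  [ -0.14   -0.17    0.82   -0.03]
  [ -0.08   -0.11   -0.09    0.98]
Leontief inverse L = M⁻¹:
  [  1.0869    0.1033    0.1468    0.1243]
  [  0.0737    1.1812    0.1931    0.2417]
  [  0.2051    0.2686    1.2902    0.1104]
  [  0.1158    0.1657    0.1521    1.0678]
Total output x = L · d:
  x_0 = 1.0869·84 + 0.1033·69 + 0.1468·59 + 0.1243·81 = 117.1619
  x_1 = 0.0737·84 + 1.1812·69 + 0.1931·59 + 0.2417·81 = 118.6597
  x_2 = 0.2051·84 + 0.2686·69 + 1.2902·59 + 0.1104·81 = 120.8217
  x_3 = 0.1158·84 + 0.1657·69 + 0.1521·59 + 1.0678·81 = 116.6321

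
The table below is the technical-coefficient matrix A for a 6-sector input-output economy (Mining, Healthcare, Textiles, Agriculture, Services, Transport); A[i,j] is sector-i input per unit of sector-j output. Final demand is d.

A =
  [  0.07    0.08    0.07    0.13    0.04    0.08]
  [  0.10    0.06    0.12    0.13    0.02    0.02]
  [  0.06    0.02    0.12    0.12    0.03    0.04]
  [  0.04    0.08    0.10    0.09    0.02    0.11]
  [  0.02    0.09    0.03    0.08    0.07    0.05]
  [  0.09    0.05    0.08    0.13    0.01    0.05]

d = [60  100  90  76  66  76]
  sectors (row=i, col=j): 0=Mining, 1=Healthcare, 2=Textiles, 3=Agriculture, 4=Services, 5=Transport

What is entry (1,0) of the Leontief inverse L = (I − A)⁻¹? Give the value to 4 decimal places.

Form M = I − A:
  [  0.93   -0.08   -0.07   -0.13   -0.04   -0.08]
  [ -0.10    0.94   -0.12   -0.13   -0.02   -0.02]
  [ -0.06   -0.02    0.88   -0.12   -0.03   -0.04]
  [ -0.04   -0.08   -0.10    0.91   -0.02   -0.11]
  [ -0.02   -0.09   -0.03   -0.08    0.93   -0.05]
  [ -0.09   -0.05   -0.08   -0.13   -0.01    0.95]
Leontief inverse L = M⁻¹:
  [  1.1225    0.1306    0.1466    0.2227    0.0620    0.1325]
  [  0.1489    1.1072    0.1957    0.2192    0.0420    0.0717]
  [  0.1005    0.0596    1.1841    0.1954    0.0489    0.0848]
  [  0.0911    0.1238    0.1735    1.1782    0.0392    0.1561]
  [  0.0569    0.1276    0.0832    0.1450    1.0872    0.0850]
  [  0.1357    0.0939    0.1485    0.2118    0.0290    1.0983]
Total output x = L · d:
  x_0 = 1.1225·60 + 0.1306·100 + 0.1466·90 + 0.2227·76 + 0.0620·66 + 0.1325·76 = 124.6917
  x_1 = 0.1489·60 + 1.1072·100 + 0.1957·90 + 0.2192·76 + 0.0420·66 + 0.0717·76 = 162.1415
  x_2 = 0.1005·60 + 0.0596·100 + 1.1841·90 + 0.1954·76 + 0.0489·66 + 0.0848·76 = 143.0705
  x_3 = 0.0911·60 + 0.1238·100 + 0.1735·90 + 1.1782·76 + 0.0392·66 + 0.1561·76 = 137.4585
  x_4 = 0.0569·60 + 0.1276·100 + 0.0832·90 + 0.1450·76 + 1.0872·66 + 0.0850·76 = 112.8979
  x_5 = 0.1357·60 + 0.0939·100 + 0.1485·90 + 0.2118·76 + 0.0290·66 + 1.0983·76 = 132.3932

L[1,0] = 0.1489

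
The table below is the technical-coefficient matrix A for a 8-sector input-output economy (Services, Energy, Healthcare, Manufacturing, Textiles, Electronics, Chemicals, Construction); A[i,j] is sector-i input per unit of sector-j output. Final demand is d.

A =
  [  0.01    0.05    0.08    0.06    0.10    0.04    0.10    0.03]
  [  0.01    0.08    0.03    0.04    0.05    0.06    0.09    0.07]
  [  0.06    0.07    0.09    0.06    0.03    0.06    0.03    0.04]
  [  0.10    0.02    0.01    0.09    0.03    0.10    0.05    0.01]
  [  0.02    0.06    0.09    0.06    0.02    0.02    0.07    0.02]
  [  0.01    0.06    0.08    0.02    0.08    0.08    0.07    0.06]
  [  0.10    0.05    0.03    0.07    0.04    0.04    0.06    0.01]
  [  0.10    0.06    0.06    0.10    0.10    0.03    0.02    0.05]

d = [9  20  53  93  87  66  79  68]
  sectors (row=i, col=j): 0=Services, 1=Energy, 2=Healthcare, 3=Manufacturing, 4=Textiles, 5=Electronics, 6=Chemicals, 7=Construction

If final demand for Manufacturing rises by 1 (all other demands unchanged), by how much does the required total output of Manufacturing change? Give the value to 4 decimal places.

1.1329

Form M = I − A:
  [  0.99   -0.05   -0.08   -0.06   -0.10   -0.04   -0.10   -0.03]
  [ -0.01    0.92   -0.03   -0.04   -0.05   -0.06   -0.09   -0.07]
  [ -0.06   -0.07    0.91   -0.06   -0.03   -0.06   -0.03   -0.04]
  [ -0.10   -0.02   -0.01    0.91   -0.03   -0.10   -0.05   -0.01]
  [ -0.02   -0.06   -0.09   -0.06    0.98   -0.02   -0.07   -0.02]
  [ -0.01   -0.06   -0.08   -0.02   -0.08    0.92   -0.07   -0.06]
  [ -0.10   -0.05   -0.03   -0.07   -0.04   -0.04    0.94   -0.01]
  [ -0.10   -0.06   -0.06   -0.10   -0.10   -0.03   -0.02    0.95]
Leontief inverse L = M⁻¹:
  [  1.0543    0.0956    0.1268    0.1107    0.1384    0.0837    0.1490    0.0566]
  [  0.0510    1.1233    0.0713    0.0869    0.0911    0.1007    0.1362    0.0980]
  [  0.0983    0.1145    1.1360    0.1071    0.0727    0.1047    0.0781    0.0695]
  [  0.1344    0.0574    0.0514    1.1329    0.0721    0.1430    0.0984    0.0342]
  [  0.0555    0.0955    0.1243    0.0995    1.0511    0.0565    0.1077    0.0419]
  [  0.0507    0.1076    0.1294    0.0684    0.1224    1.1228    0.1181    0.0904]
  [  0.1341    0.0877    0.0694    0.1130    0.0788    0.0793    1.1072    0.0331]
  [  0.1448    0.1096    0.1136    0.1582    0.1487    0.0799    0.0780    1.0807]
Total output x = L · d:
  x_0 = 1.0543·9 + 0.0956·20 + 0.1268·53 + 0.1107·93 + 0.1384·87 + 0.0837·66 + 0.1490·79 + 0.0566·68 = 61.6067
  x_1 = 0.0510·9 + 1.1233·20 + 0.0713·53 + 0.0869·93 + 0.0911·87 + 0.1007·66 + 0.1362·79 + 0.0980·68 = 66.7879
  x_2 = 0.0983·9 + 0.1145·20 + 1.1360·53 + 0.1071·93 + 0.0727·87 + 0.1047·66 + 0.0781·79 + 0.0695·68 = 97.4789
  x_3 = 0.1344·9 + 0.0574·20 + 0.0514·53 + 1.1329·93 + 0.0721·87 + 0.1430·66 + 0.0984·79 + 0.0342·68 = 136.2522
  x_4 = 0.0555·9 + 0.0955·20 + 0.1243·53 + 0.0995·93 + 1.0511·87 + 0.0565·66 + 0.1077·79 + 0.0419·68 = 124.7729
  x_5 = 0.0507·9 + 0.1076·20 + 0.1294·53 + 0.0684·93 + 0.1224·87 + 1.1228·66 + 0.1181·79 + 0.0904·68 = 116.0656
  x_6 = 0.1341·9 + 0.0877·20 + 0.0694·53 + 0.1130·93 + 0.0788·87 + 0.0793·66 + 1.1072·79 + 0.0331·68 = 118.9537
  x_7 = 0.1448·9 + 0.1096·20 + 0.1136·53 + 0.1582·93 + 0.1487·87 + 0.0799·66 + 0.0780·79 + 1.0807·68 = 122.0844
Δx_3 = L[3,3] · Δd_3 = 1.1329 · 1 = 1.1329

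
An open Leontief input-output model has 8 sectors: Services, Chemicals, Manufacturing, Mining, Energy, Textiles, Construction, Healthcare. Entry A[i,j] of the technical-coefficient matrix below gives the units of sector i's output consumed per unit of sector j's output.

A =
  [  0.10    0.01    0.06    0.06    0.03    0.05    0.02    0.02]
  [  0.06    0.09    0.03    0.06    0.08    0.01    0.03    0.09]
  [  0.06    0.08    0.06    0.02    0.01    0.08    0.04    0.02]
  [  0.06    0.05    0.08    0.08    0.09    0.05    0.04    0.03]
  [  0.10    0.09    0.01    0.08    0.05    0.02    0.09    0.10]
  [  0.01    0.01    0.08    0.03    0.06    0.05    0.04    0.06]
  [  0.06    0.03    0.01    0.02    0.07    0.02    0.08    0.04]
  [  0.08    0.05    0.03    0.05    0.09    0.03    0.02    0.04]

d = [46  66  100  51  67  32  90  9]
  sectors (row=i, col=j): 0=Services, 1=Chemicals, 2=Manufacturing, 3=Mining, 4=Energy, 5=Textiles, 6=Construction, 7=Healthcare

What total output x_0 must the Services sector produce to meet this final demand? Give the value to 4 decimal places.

Form M = I − A:
  [  0.90   -0.01   -0.06   -0.06   -0.03   -0.05   -0.02   -0.02]
  [ -0.06    0.91   -0.03   -0.06   -0.08   -0.01   -0.03   -0.09]
  [ -0.06   -0.08    0.94   -0.02   -0.01   -0.08   -0.04   -0.02]
  [ -0.06   -0.05   -0.08    0.92   -0.09   -0.05   -0.04   -0.03]
  [ -0.10   -0.09   -0.01   -0.08    0.95   -0.02   -0.09   -0.10]
  [ -0.01   -0.01   -0.08   -0.03   -0.06    0.95   -0.04   -0.06]
  [ -0.06   -0.03   -0.01   -0.02   -0.07   -0.02    0.92   -0.04]
  [ -0.08   -0.05   -0.03   -0.05   -0.09   -0.03   -0.02    0.96]
Leontief inverse L = M⁻¹:
  [  1.1401    0.0362    0.0906    0.0899    0.0608    0.0764    0.0441    0.0448]
  [  0.1174    1.1339    0.0619    0.1039    0.1292    0.0370    0.0639    0.1317]
  [  0.0982    0.1100    1.0894    0.0487    0.0446    0.1045    0.0652    0.0505]
  [  0.1168    0.0943    0.1177    1.1235    0.1371    0.0830    0.0782    0.0716]
  [  0.1662    0.1357    0.0482    0.1295    1.1087    0.0517    0.1296    0.1454]
  [  0.0481    0.0410    0.1052    0.0574    0.0926    1.0736    0.0671    0.0884]
  [  0.1011    0.0575    0.0309    0.0491    0.1036    0.0388    1.1078    0.0691]
  [  0.1295    0.0856    0.0594    0.0879    0.1293    0.0551    0.0504    1.0754]
Total output x = L · d:
  x_0 = 1.1401·46 + 0.0362·66 + 0.0906·100 + 0.0899·51 + 0.0608·67 + 0.0764·32 + 0.0441·90 + 0.0448·9 = 79.3650
  x_1 = 0.1174·46 + 1.1339·66 + 0.0619·100 + 0.1039·51 + 0.1292·67 + 0.0370·32 + 0.0639·90 + 0.1317·9 = 108.5038
  x_2 = 0.0982·46 + 0.1100·66 + 1.0894·100 + 0.0487·51 + 0.0446·67 + 0.1045·32 + 0.0652·90 + 0.0505·9 = 135.8634
  x_3 = 0.1168·46 + 0.0943·66 + 0.1177·100 + 1.1235·51 + 0.1371·67 + 0.0830·32 + 0.0782·90 + 0.0716·9 = 100.1853
  x_4 = 0.1662·46 + 0.1357·66 + 0.0482·100 + 0.1295·51 + 1.1087·67 + 0.0517·32 + 0.1296·90 + 0.1454·9 = 116.9342
  x_5 = 0.0481·46 + 0.0410·66 + 0.1052·100 + 0.0574·51 + 0.0926·67 + 1.0736·32 + 0.0671·90 + 0.0884·9 = 65.7599
  x_6 = 0.1011·46 + 0.0575·66 + 0.0309·100 + 0.0491·51 + 0.1036·67 + 0.0388·32 + 1.1078·90 + 0.0691·9 = 122.5510
  x_7 = 0.1295·46 + 0.0856·66 + 0.0594·100 + 0.0879·51 + 0.1293·67 + 0.0551·32 + 0.0504·90 + 1.0754·9 = 46.6744

79.3650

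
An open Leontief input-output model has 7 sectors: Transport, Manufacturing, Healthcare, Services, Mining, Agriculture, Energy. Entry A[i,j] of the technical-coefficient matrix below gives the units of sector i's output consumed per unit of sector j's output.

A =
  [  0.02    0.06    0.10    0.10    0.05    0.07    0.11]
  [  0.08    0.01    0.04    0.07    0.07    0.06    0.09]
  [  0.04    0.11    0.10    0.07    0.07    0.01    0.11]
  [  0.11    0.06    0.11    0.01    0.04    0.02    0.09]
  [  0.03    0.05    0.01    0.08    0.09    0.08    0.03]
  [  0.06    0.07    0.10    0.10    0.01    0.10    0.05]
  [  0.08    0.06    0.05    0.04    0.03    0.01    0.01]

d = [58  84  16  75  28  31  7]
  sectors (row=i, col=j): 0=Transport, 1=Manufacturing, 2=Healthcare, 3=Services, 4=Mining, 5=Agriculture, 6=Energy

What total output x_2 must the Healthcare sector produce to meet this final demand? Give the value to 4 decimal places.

52.9292

Form M = I − A:
  [  0.98   -0.06   -0.10   -0.10   -0.05   -0.07   -0.11]
  [ -0.08    0.99   -0.04   -0.07   -0.07   -0.06   -0.09]
  [ -0.04   -0.11    0.90   -0.07   -0.07   -0.01   -0.11]
  [ -0.11   -0.06   -0.11    0.99   -0.04   -0.02   -0.09]
  [ -0.03   -0.05   -0.01   -0.08    0.91   -0.08   -0.03]
  [ -0.06   -0.07   -0.10   -0.10   -0.01    0.90   -0.05]
  [ -0.08   -0.06   -0.05   -0.04   -0.03   -0.01    0.99]
Leontief inverse L = M⁻¹:
  [  1.0773    0.1158    0.1661    0.1541    0.0945    0.1071    0.1710]
  [  0.1236    1.0557    0.0944    0.1175    0.1060    0.0946    0.1389]
  [  0.0950    0.1618    1.1600    0.1242    0.1185    0.0463    0.1714]
  [  0.1528    0.1091    0.1668    1.0630    0.0818    0.0535    0.1472]
  [  0.0706    0.0872    0.0560    0.1226    1.1229    0.1153    0.0730]
  [  0.1158    0.1259    0.1713    0.1568    0.0525    1.1399    0.1168]
  [  0.1088    0.0898    0.0879    0.0741    0.0579    0.0339    1.0503]
Total output x = L · d:
  x_0 = 1.0773·58 + 0.1158·84 + 0.1661·16 + 0.1541·75 + 0.0945·28 + 0.1071·31 + 0.1710·7 = 93.5913
  x_1 = 0.1236·58 + 1.0557·84 + 0.0944·16 + 0.1175·75 + 0.1060·28 + 0.0946·31 + 0.1389·7 = 113.0463
  x_2 = 0.0950·58 + 0.1618·84 + 1.1600·16 + 0.1242·75 + 0.1185·28 + 0.0463·31 + 0.1714·7 = 52.9292
  x_3 = 0.1528·58 + 0.1091·84 + 0.1668·16 + 1.0630·75 + 0.0818·28 + 0.0535·31 + 0.1472·7 = 105.3998
  x_4 = 0.0706·58 + 0.0872·84 + 0.0560·16 + 0.1226·75 + 1.1229·28 + 0.1153·31 + 0.0730·7 = 57.0330
  x_5 = 0.1158·58 + 0.1259·84 + 0.1713·16 + 0.1568·75 + 0.0525·28 + 1.1399·31 + 0.1168·7 = 69.4158
  x_6 = 0.1088·58 + 0.0898·84 + 0.0879·16 + 0.0741·75 + 0.0579·28 + 0.0339·31 + 1.0503·7 = 30.8461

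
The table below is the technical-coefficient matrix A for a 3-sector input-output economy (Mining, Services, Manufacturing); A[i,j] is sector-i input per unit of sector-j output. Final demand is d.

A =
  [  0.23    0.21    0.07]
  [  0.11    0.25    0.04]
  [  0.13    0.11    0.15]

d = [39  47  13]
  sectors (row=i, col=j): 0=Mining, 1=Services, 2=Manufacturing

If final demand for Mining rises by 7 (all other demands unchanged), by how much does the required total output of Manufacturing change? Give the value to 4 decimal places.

1.6711

Form M = I − A:
  [  0.77   -0.21   -0.07]
  [ -0.11    0.75   -0.04]
  [ -0.13   -0.11    0.85]
Leontief inverse L = M⁻¹:
  [  1.3790    0.4056    0.1327]
  [  0.2150    1.4058    0.0839]
  [  0.2387    0.2440    1.2076]
Total output x = L · d:
  x_0 = 1.3790·39 + 0.4056·47 + 0.1327·13 = 74.5696
  x_1 = 0.2150·39 + 1.4058·47 + 0.0839·13 = 75.5489
  x_2 = 0.2387·39 + 0.2440·47 + 1.2076·13 = 36.4758
Δx_2 = L[2,0] · Δd_0 = 0.2387 · 7 = 1.6711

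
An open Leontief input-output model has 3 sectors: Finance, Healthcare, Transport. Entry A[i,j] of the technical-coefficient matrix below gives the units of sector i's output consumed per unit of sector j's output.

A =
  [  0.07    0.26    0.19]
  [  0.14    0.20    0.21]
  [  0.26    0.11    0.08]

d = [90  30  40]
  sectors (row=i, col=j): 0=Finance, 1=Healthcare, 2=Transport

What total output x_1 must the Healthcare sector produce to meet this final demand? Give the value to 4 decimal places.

86.5262

Form M = I − A:
  [  0.93   -0.26   -0.19]
  [ -0.14    0.80   -0.21]
  [ -0.26   -0.11    0.92]
Leontief inverse L = M⁻¹:
  [  1.2444    0.4540    0.3606]
  [  0.3201    1.4073    0.3873]
  [  0.3900    0.2966    1.2352]
Total output x = L · d:
  x_0 = 1.2444·90 + 0.4540·30 + 0.3606·40 = 140.0465
  x_1 = 0.3201·90 + 1.4073·30 + 0.3873·40 = 86.5262
  x_2 = 0.3900·90 + 0.2966·30 + 1.2352·40 = 93.4021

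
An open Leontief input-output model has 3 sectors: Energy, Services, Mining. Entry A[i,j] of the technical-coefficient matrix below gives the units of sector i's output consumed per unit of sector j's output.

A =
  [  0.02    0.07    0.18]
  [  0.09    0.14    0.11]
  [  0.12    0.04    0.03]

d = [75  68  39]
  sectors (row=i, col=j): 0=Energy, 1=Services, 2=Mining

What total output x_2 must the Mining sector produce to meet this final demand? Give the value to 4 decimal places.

55.7476

Form M = I − A:
  [  0.98   -0.07   -0.18]
  [ -0.09    0.86   -0.11]
  [ -0.12   -0.04    0.97]
Leontief inverse L = M⁻¹:
  [  1.0545    0.0954    0.2065]
  [  0.1277    1.1805    0.1576]
  [  0.1357    0.0605    1.0630]
Total output x = L · d:
  x_0 = 1.0545·75 + 0.0954·68 + 0.2065·39 = 93.6270
  x_1 = 0.1277·75 + 1.1805·68 + 0.1576·39 = 95.9984
  x_2 = 0.1357·75 + 0.0605·68 + 1.0630·39 = 55.7476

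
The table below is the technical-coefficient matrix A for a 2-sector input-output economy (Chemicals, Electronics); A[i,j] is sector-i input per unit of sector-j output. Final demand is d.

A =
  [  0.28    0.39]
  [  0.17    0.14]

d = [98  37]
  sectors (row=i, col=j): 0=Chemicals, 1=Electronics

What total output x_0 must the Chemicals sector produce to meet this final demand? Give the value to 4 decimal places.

Form M = I − A:
  [  0.72   -0.39]
  [ -0.17    0.86]
Leontief inverse L = M⁻¹:
  [  1.5554    0.7054]
  [  0.3075    1.3022]
Total output x = L · d:
  x_0 = 1.5554·98 + 0.7054·37 = 178.5314
  x_1 = 0.3075·98 + 1.3022·37 = 78.3143

178.5314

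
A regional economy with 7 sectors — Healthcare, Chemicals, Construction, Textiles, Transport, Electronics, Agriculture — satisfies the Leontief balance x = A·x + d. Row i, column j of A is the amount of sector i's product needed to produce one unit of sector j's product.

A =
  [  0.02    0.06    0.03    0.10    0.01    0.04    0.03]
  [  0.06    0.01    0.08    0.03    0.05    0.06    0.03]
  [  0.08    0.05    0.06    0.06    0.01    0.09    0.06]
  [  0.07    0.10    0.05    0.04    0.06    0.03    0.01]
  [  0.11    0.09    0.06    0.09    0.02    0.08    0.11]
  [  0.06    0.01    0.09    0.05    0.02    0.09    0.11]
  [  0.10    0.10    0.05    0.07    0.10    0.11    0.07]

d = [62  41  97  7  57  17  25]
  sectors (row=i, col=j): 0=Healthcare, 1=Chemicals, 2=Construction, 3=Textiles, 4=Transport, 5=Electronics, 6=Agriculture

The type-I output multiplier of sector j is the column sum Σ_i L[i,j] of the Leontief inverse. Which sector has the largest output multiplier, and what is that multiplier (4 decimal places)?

Form M = I − A:
  [  0.98   -0.06   -0.03   -0.10   -0.01   -0.04   -0.03]
  [ -0.06    0.99   -0.08   -0.03   -0.05   -0.06   -0.03]
  [ -0.08   -0.05    0.94   -0.06   -0.01   -0.09   -0.06]
  [ -0.07   -0.10   -0.05    0.96   -0.06   -0.03   -0.01]
  [ -0.11   -0.09   -0.06   -0.09    0.98   -0.08   -0.11]
  [ -0.06   -0.01   -0.09   -0.05   -0.02    0.91   -0.11]
  [ -0.10   -0.10   -0.05   -0.07   -0.10   -0.11    0.93]
Leontief inverse L = M⁻¹:
  [  1.0531    0.0886    0.0596    0.1267    0.0306    0.0714    0.0541]
  [  0.0981    1.0421    0.1127    0.0661    0.0680    0.1001    0.0647]
  [  0.1255    0.0884    1.1017    0.1026    0.0363    0.1389    0.0998]
  [  0.1097    0.1321    0.0861    1.0769    0.0805    0.0698    0.0427]
  [  0.1734    0.1455    0.1161    0.1486    1.0594    0.1463    0.1620]
  [  0.1134    0.0557    0.1350    0.0980    0.0508    1.1476    0.1570]
  [  0.1708    0.1585    0.1127    0.1349    0.1385    0.1826    1.1326]
Total output x = L · d:
  x_0 = 1.0531·62 + 0.0886·41 + 0.0596·97 + 0.1267·7 + 0.0306·57 + 0.0714·17 + 0.0541·25 = 79.8995
  x_1 = 0.0981·62 + 1.0421·41 + 0.1127·97 + 0.0661·7 + 0.0680·57 + 0.1001·17 + 0.0647·25 = 67.4010
  x_2 = 0.1255·62 + 0.0884·41 + 1.1017·97 + 0.1026·7 + 0.0363·57 + 0.1389·17 + 0.0998·25 = 125.9188
  x_3 = 0.1097·62 + 0.1321·41 + 0.0861·97 + 1.0769·7 + 0.0805·57 + 0.0698·17 + 0.0427·25 = 34.9490
  x_4 = 0.1734·62 + 0.1455·41 + 0.1161·97 + 0.1486·7 + 1.0594·57 + 0.1463·17 + 0.1620·25 = 95.9396
  x_5 = 0.1134·62 + 0.0557·41 + 0.1350·97 + 0.0980·7 + 0.0508·57 + 1.1476·17 + 0.1570·25 = 49.4264
  x_6 = 0.1708·62 + 0.1585·41 + 0.1127·97 + 0.1349·7 + 0.1385·57 + 0.1826·17 + 1.1326·25 = 68.2831
Output multipliers (column sums of L):
  Healthcare: 1.8440
  Chemicals: 1.7110
  Construction: 1.7239
  Textiles: 1.7538
  Transport: 1.4642
  Electronics: 1.8568
  Agriculture: 1.7128

Electronics (1.8568)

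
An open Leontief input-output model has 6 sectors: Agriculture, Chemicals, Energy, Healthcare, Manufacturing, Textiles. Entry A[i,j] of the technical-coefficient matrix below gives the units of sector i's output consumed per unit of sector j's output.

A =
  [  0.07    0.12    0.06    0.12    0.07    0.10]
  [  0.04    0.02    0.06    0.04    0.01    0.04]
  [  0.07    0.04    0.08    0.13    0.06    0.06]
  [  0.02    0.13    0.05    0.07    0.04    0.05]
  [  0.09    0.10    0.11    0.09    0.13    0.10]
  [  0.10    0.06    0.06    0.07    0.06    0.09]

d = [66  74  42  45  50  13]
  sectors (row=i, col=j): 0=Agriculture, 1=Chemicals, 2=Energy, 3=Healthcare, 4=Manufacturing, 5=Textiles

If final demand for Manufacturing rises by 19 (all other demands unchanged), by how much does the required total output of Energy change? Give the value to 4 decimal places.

Form M = I − A:
  [  0.93   -0.12   -0.06   -0.12   -0.07   -0.10]
  [ -0.04    0.98   -0.06   -0.04   -0.01   -0.04]
  [ -0.07   -0.04    0.92   -0.13   -0.06   -0.06]
  [ -0.02   -0.13   -0.05    0.93   -0.04   -0.05]
  [ -0.09   -0.10   -0.11   -0.09    0.87   -0.10]
  [ -0.10   -0.06   -0.06   -0.07   -0.06    0.91]
Leontief inverse L = M⁻¹:
  [  1.1263    0.1912    0.1217    0.1947    0.1215    0.1642]
  [  0.0631    1.0485    0.0845    0.0730    0.0309    0.0660]
  [  0.1165    0.1043    1.1321    0.1966    0.1056    0.1144]
  [  0.0543    0.1708    0.0894    1.1155    0.0699    0.0883]
  [  0.1614    0.1852    0.1877    0.1846    1.1984    0.1801]
  [  0.1504    0.1224    0.1128    0.1371    0.1067    1.1475]
Total output x = L · d:
  x_0 = 1.1263·66 + 0.1912·74 + 0.1217·42 + 0.1947·45 + 0.1215·50 + 0.1642·13 = 110.5616
  x_1 = 0.0631·66 + 1.0485·74 + 0.0845·42 + 0.0730·45 + 0.0309·50 + 0.0660·13 = 90.9832
  x_2 = 0.1165·66 + 0.1043·74 + 1.1321·42 + 0.1966·45 + 0.1056·50 + 0.1144·13 = 78.5686
  x_3 = 0.0543·66 + 0.1708·74 + 0.0894·42 + 1.1155·45 + 0.0699·50 + 0.0883·13 = 74.8249
  x_4 = 0.1614·66 + 0.1852·74 + 0.1877·42 + 0.1846·45 + 1.1984·50 + 0.1801·13 = 102.8052
  x_5 = 0.1504·66 + 0.1224·74 + 0.1128·42 + 0.1371·45 + 0.1067·50 + 1.1475·13 = 50.1487
Δx_2 = L[2,4] · Δd_4 = 0.1056 · 19 = 2.0060

2.0060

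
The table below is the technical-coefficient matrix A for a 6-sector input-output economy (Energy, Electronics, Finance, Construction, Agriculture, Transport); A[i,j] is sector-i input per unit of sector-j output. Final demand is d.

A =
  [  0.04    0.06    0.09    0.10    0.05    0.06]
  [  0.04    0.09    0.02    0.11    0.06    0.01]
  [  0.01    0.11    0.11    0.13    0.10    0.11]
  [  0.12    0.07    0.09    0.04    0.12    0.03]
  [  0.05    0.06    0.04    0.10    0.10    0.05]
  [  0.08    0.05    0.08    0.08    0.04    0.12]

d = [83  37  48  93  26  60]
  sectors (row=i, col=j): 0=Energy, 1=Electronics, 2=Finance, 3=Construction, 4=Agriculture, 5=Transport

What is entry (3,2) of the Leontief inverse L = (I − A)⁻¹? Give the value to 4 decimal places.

L[3,2] = 0.1484

Form M = I − A:
  [  0.96   -0.06   -0.09   -0.10   -0.05   -0.06]
  [ -0.04    0.91   -0.02   -0.11   -0.06   -0.01]
  [ -0.01   -0.11    0.89   -0.13   -0.10   -0.11]
  [ -0.12   -0.07   -0.09    0.96   -0.12   -0.03]
  [ -0.05   -0.06   -0.04   -0.10    0.90   -0.05]
  [ -0.08   -0.05   -0.08   -0.08   -0.04    0.88]
Leontief inverse L = M⁻¹:
  [  1.0831    0.1145    0.1433    0.1656    0.1105    0.1050]
  [  0.0765    1.1324    0.0576    0.1600    0.1091    0.0369]
  [  0.0719    0.1864    1.1814    0.2225    0.1850    0.1728]
  [  0.1635    0.1316    0.1484    1.1200    0.1872    0.0800]
  [  0.0938    0.1108    0.0886    0.1627    1.1593    0.0901]
  [  0.1285    0.1087    0.1412    0.1536    0.1028    1.1751]
Total output x = L · d:
  x_0 = 1.0831·83 + 0.1145·37 + 0.1433·48 + 0.1656·93 + 0.1105·26 + 0.1050·60 = 125.5856
  x_1 = 0.0765·83 + 1.1324·37 + 0.0576·48 + 0.1600·93 + 0.1091·26 + 0.0369·60 = 70.9489
  x_2 = 0.0719·83 + 0.1864·37 + 1.1814·48 + 0.2225·93 + 0.1850·26 + 0.1728·60 = 105.4433
  x_3 = 0.1635·83 + 0.1316·37 + 0.1484·48 + 1.1200·93 + 0.1872·26 + 0.0800·60 = 139.3884
  x_4 = 0.0938·83 + 0.1108·37 + 0.0886·48 + 0.1627·93 + 1.1593·26 + 0.0901·60 = 66.8211
  x_5 = 0.1285·83 + 0.1087·37 + 0.1412·48 + 0.1536·93 + 0.1028·26 + 1.1751·60 = 108.9246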